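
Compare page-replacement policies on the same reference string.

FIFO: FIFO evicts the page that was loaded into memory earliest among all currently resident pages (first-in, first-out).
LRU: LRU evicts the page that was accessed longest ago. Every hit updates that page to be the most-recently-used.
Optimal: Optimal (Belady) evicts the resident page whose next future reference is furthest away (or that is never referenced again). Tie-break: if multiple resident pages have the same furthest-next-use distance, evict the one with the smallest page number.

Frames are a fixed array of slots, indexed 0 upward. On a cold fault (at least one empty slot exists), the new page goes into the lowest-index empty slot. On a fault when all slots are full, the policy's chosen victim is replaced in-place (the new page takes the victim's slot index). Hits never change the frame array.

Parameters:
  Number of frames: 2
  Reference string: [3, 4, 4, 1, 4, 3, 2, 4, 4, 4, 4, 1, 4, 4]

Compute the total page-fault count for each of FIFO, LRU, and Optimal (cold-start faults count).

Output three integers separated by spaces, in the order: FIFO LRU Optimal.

--- FIFO ---
  step 0: ref 3 -> FAULT, frames=[3,-] (faults so far: 1)
  step 1: ref 4 -> FAULT, frames=[3,4] (faults so far: 2)
  step 2: ref 4 -> HIT, frames=[3,4] (faults so far: 2)
  step 3: ref 1 -> FAULT, evict 3, frames=[1,4] (faults so far: 3)
  step 4: ref 4 -> HIT, frames=[1,4] (faults so far: 3)
  step 5: ref 3 -> FAULT, evict 4, frames=[1,3] (faults so far: 4)
  step 6: ref 2 -> FAULT, evict 1, frames=[2,3] (faults so far: 5)
  step 7: ref 4 -> FAULT, evict 3, frames=[2,4] (faults so far: 6)
  step 8: ref 4 -> HIT, frames=[2,4] (faults so far: 6)
  step 9: ref 4 -> HIT, frames=[2,4] (faults so far: 6)
  step 10: ref 4 -> HIT, frames=[2,4] (faults so far: 6)
  step 11: ref 1 -> FAULT, evict 2, frames=[1,4] (faults so far: 7)
  step 12: ref 4 -> HIT, frames=[1,4] (faults so far: 7)
  step 13: ref 4 -> HIT, frames=[1,4] (faults so far: 7)
  FIFO total faults: 7
--- LRU ---
  step 0: ref 3 -> FAULT, frames=[3,-] (faults so far: 1)
  step 1: ref 4 -> FAULT, frames=[3,4] (faults so far: 2)
  step 2: ref 4 -> HIT, frames=[3,4] (faults so far: 2)
  step 3: ref 1 -> FAULT, evict 3, frames=[1,4] (faults so far: 3)
  step 4: ref 4 -> HIT, frames=[1,4] (faults so far: 3)
  step 5: ref 3 -> FAULT, evict 1, frames=[3,4] (faults so far: 4)
  step 6: ref 2 -> FAULT, evict 4, frames=[3,2] (faults so far: 5)
  step 7: ref 4 -> FAULT, evict 3, frames=[4,2] (faults so far: 6)
  step 8: ref 4 -> HIT, frames=[4,2] (faults so far: 6)
  step 9: ref 4 -> HIT, frames=[4,2] (faults so far: 6)
  step 10: ref 4 -> HIT, frames=[4,2] (faults so far: 6)
  step 11: ref 1 -> FAULT, evict 2, frames=[4,1] (faults so far: 7)
  step 12: ref 4 -> HIT, frames=[4,1] (faults so far: 7)
  step 13: ref 4 -> HIT, frames=[4,1] (faults so far: 7)
  LRU total faults: 7
--- Optimal ---
  step 0: ref 3 -> FAULT, frames=[3,-] (faults so far: 1)
  step 1: ref 4 -> FAULT, frames=[3,4] (faults so far: 2)
  step 2: ref 4 -> HIT, frames=[3,4] (faults so far: 2)
  step 3: ref 1 -> FAULT, evict 3, frames=[1,4] (faults so far: 3)
  step 4: ref 4 -> HIT, frames=[1,4] (faults so far: 3)
  step 5: ref 3 -> FAULT, evict 1, frames=[3,4] (faults so far: 4)
  step 6: ref 2 -> FAULT, evict 3, frames=[2,4] (faults so far: 5)
  step 7: ref 4 -> HIT, frames=[2,4] (faults so far: 5)
  step 8: ref 4 -> HIT, frames=[2,4] (faults so far: 5)
  step 9: ref 4 -> HIT, frames=[2,4] (faults so far: 5)
  step 10: ref 4 -> HIT, frames=[2,4] (faults so far: 5)
  step 11: ref 1 -> FAULT, evict 2, frames=[1,4] (faults so far: 6)
  step 12: ref 4 -> HIT, frames=[1,4] (faults so far: 6)
  step 13: ref 4 -> HIT, frames=[1,4] (faults so far: 6)
  Optimal total faults: 6

Answer: 7 7 6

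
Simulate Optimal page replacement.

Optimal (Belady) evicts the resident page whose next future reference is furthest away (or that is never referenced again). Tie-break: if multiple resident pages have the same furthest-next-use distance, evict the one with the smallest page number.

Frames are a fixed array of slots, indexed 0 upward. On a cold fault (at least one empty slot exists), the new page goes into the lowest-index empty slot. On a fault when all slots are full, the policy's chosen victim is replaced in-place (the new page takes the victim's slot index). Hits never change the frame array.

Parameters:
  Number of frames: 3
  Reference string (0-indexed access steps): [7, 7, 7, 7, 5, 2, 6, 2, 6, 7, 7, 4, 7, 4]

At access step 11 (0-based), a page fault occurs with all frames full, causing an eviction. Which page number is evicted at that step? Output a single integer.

Answer: 2

Derivation:
Step 0: ref 7 -> FAULT, frames=[7,-,-]
Step 1: ref 7 -> HIT, frames=[7,-,-]
Step 2: ref 7 -> HIT, frames=[7,-,-]
Step 3: ref 7 -> HIT, frames=[7,-,-]
Step 4: ref 5 -> FAULT, frames=[7,5,-]
Step 5: ref 2 -> FAULT, frames=[7,5,2]
Step 6: ref 6 -> FAULT, evict 5, frames=[7,6,2]
Step 7: ref 2 -> HIT, frames=[7,6,2]
Step 8: ref 6 -> HIT, frames=[7,6,2]
Step 9: ref 7 -> HIT, frames=[7,6,2]
Step 10: ref 7 -> HIT, frames=[7,6,2]
Step 11: ref 4 -> FAULT, evict 2, frames=[7,6,4]
At step 11: evicted page 2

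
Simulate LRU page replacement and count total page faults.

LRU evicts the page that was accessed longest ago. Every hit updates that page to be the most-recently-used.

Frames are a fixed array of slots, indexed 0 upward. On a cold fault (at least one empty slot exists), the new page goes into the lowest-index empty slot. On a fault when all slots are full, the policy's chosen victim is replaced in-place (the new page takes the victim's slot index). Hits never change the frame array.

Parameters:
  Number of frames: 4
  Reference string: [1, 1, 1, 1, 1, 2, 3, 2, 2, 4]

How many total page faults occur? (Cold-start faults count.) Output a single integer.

Answer: 4

Derivation:
Step 0: ref 1 → FAULT, frames=[1,-,-,-]
Step 1: ref 1 → HIT, frames=[1,-,-,-]
Step 2: ref 1 → HIT, frames=[1,-,-,-]
Step 3: ref 1 → HIT, frames=[1,-,-,-]
Step 4: ref 1 → HIT, frames=[1,-,-,-]
Step 5: ref 2 → FAULT, frames=[1,2,-,-]
Step 6: ref 3 → FAULT, frames=[1,2,3,-]
Step 7: ref 2 → HIT, frames=[1,2,3,-]
Step 8: ref 2 → HIT, frames=[1,2,3,-]
Step 9: ref 4 → FAULT, frames=[1,2,3,4]
Total faults: 4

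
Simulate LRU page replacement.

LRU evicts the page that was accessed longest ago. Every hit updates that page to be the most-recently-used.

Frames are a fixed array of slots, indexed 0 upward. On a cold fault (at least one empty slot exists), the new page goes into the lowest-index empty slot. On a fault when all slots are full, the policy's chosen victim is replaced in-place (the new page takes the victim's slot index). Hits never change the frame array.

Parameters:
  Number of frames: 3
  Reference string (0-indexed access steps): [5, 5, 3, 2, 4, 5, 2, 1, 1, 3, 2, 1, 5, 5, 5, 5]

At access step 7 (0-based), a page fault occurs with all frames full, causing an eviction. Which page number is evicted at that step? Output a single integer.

Step 0: ref 5 -> FAULT, frames=[5,-,-]
Step 1: ref 5 -> HIT, frames=[5,-,-]
Step 2: ref 3 -> FAULT, frames=[5,3,-]
Step 3: ref 2 -> FAULT, frames=[5,3,2]
Step 4: ref 4 -> FAULT, evict 5, frames=[4,3,2]
Step 5: ref 5 -> FAULT, evict 3, frames=[4,5,2]
Step 6: ref 2 -> HIT, frames=[4,5,2]
Step 7: ref 1 -> FAULT, evict 4, frames=[1,5,2]
At step 7: evicted page 4

Answer: 4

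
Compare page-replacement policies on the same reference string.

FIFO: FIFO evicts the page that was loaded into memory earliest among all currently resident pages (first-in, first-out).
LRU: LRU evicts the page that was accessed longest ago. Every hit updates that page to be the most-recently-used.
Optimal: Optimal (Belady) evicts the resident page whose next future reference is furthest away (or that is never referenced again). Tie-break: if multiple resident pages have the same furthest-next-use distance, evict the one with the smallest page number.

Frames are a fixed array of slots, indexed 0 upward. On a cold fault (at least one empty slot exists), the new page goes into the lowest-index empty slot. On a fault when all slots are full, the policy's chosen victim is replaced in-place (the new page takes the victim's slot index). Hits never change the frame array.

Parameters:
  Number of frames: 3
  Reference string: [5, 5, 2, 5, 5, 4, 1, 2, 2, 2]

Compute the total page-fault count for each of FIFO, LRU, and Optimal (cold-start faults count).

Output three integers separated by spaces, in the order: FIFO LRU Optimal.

Answer: 4 5 4

Derivation:
--- FIFO ---
  step 0: ref 5 -> FAULT, frames=[5,-,-] (faults so far: 1)
  step 1: ref 5 -> HIT, frames=[5,-,-] (faults so far: 1)
  step 2: ref 2 -> FAULT, frames=[5,2,-] (faults so far: 2)
  step 3: ref 5 -> HIT, frames=[5,2,-] (faults so far: 2)
  step 4: ref 5 -> HIT, frames=[5,2,-] (faults so far: 2)
  step 5: ref 4 -> FAULT, frames=[5,2,4] (faults so far: 3)
  step 6: ref 1 -> FAULT, evict 5, frames=[1,2,4] (faults so far: 4)
  step 7: ref 2 -> HIT, frames=[1,2,4] (faults so far: 4)
  step 8: ref 2 -> HIT, frames=[1,2,4] (faults so far: 4)
  step 9: ref 2 -> HIT, frames=[1,2,4] (faults so far: 4)
  FIFO total faults: 4
--- LRU ---
  step 0: ref 5 -> FAULT, frames=[5,-,-] (faults so far: 1)
  step 1: ref 5 -> HIT, frames=[5,-,-] (faults so far: 1)
  step 2: ref 2 -> FAULT, frames=[5,2,-] (faults so far: 2)
  step 3: ref 5 -> HIT, frames=[5,2,-] (faults so far: 2)
  step 4: ref 5 -> HIT, frames=[5,2,-] (faults so far: 2)
  step 5: ref 4 -> FAULT, frames=[5,2,4] (faults so far: 3)
  step 6: ref 1 -> FAULT, evict 2, frames=[5,1,4] (faults so far: 4)
  step 7: ref 2 -> FAULT, evict 5, frames=[2,1,4] (faults so far: 5)
  step 8: ref 2 -> HIT, frames=[2,1,4] (faults so far: 5)
  step 9: ref 2 -> HIT, frames=[2,1,4] (faults so far: 5)
  LRU total faults: 5
--- Optimal ---
  step 0: ref 5 -> FAULT, frames=[5,-,-] (faults so far: 1)
  step 1: ref 5 -> HIT, frames=[5,-,-] (faults so far: 1)
  step 2: ref 2 -> FAULT, frames=[5,2,-] (faults so far: 2)
  step 3: ref 5 -> HIT, frames=[5,2,-] (faults so far: 2)
  step 4: ref 5 -> HIT, frames=[5,2,-] (faults so far: 2)
  step 5: ref 4 -> FAULT, frames=[5,2,4] (faults so far: 3)
  step 6: ref 1 -> FAULT, evict 4, frames=[5,2,1] (faults so far: 4)
  step 7: ref 2 -> HIT, frames=[5,2,1] (faults so far: 4)
  step 8: ref 2 -> HIT, frames=[5,2,1] (faults so far: 4)
  step 9: ref 2 -> HIT, frames=[5,2,1] (faults so far: 4)
  Optimal total faults: 4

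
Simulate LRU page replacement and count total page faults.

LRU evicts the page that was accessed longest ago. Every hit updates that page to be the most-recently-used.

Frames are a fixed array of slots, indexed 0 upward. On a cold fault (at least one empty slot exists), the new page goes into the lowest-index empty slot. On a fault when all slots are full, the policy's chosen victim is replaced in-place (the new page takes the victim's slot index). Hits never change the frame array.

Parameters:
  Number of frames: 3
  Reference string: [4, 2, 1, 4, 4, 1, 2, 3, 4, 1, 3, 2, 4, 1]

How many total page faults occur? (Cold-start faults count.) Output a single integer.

Answer: 9

Derivation:
Step 0: ref 4 → FAULT, frames=[4,-,-]
Step 1: ref 2 → FAULT, frames=[4,2,-]
Step 2: ref 1 → FAULT, frames=[4,2,1]
Step 3: ref 4 → HIT, frames=[4,2,1]
Step 4: ref 4 → HIT, frames=[4,2,1]
Step 5: ref 1 → HIT, frames=[4,2,1]
Step 6: ref 2 → HIT, frames=[4,2,1]
Step 7: ref 3 → FAULT (evict 4), frames=[3,2,1]
Step 8: ref 4 → FAULT (evict 1), frames=[3,2,4]
Step 9: ref 1 → FAULT (evict 2), frames=[3,1,4]
Step 10: ref 3 → HIT, frames=[3,1,4]
Step 11: ref 2 → FAULT (evict 4), frames=[3,1,2]
Step 12: ref 4 → FAULT (evict 1), frames=[3,4,2]
Step 13: ref 1 → FAULT (evict 3), frames=[1,4,2]
Total faults: 9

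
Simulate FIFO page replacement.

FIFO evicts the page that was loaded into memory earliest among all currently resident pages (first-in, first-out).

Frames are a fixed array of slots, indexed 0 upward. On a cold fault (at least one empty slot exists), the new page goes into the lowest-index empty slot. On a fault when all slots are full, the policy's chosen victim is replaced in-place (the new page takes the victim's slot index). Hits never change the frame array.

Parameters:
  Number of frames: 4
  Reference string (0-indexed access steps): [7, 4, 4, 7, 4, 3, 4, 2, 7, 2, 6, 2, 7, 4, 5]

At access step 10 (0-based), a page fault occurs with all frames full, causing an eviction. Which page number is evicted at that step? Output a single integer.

Step 0: ref 7 -> FAULT, frames=[7,-,-,-]
Step 1: ref 4 -> FAULT, frames=[7,4,-,-]
Step 2: ref 4 -> HIT, frames=[7,4,-,-]
Step 3: ref 7 -> HIT, frames=[7,4,-,-]
Step 4: ref 4 -> HIT, frames=[7,4,-,-]
Step 5: ref 3 -> FAULT, frames=[7,4,3,-]
Step 6: ref 4 -> HIT, frames=[7,4,3,-]
Step 7: ref 2 -> FAULT, frames=[7,4,3,2]
Step 8: ref 7 -> HIT, frames=[7,4,3,2]
Step 9: ref 2 -> HIT, frames=[7,4,3,2]
Step 10: ref 6 -> FAULT, evict 7, frames=[6,4,3,2]
At step 10: evicted page 7

Answer: 7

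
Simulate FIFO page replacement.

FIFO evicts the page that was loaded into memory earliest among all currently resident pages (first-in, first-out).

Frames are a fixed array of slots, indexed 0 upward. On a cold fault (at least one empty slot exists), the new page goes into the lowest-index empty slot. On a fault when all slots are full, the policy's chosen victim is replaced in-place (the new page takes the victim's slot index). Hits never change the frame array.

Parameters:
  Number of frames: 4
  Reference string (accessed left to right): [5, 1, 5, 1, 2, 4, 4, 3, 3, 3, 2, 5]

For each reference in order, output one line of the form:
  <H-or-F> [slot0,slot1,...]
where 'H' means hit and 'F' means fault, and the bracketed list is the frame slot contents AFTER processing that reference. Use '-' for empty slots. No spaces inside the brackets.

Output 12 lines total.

F [5,-,-,-]
F [5,1,-,-]
H [5,1,-,-]
H [5,1,-,-]
F [5,1,2,-]
F [5,1,2,4]
H [5,1,2,4]
F [3,1,2,4]
H [3,1,2,4]
H [3,1,2,4]
H [3,1,2,4]
F [3,5,2,4]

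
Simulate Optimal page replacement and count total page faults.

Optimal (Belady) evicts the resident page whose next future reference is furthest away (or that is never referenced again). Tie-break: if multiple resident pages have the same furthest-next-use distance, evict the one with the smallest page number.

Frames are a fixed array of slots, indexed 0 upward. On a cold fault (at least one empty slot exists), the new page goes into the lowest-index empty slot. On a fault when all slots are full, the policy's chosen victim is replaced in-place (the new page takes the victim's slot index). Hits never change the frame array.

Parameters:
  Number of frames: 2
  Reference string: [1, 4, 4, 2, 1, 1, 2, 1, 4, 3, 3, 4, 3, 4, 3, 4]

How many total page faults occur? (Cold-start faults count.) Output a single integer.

Answer: 5

Derivation:
Step 0: ref 1 → FAULT, frames=[1,-]
Step 1: ref 4 → FAULT, frames=[1,4]
Step 2: ref 4 → HIT, frames=[1,4]
Step 3: ref 2 → FAULT (evict 4), frames=[1,2]
Step 4: ref 1 → HIT, frames=[1,2]
Step 5: ref 1 → HIT, frames=[1,2]
Step 6: ref 2 → HIT, frames=[1,2]
Step 7: ref 1 → HIT, frames=[1,2]
Step 8: ref 4 → FAULT (evict 1), frames=[4,2]
Step 9: ref 3 → FAULT (evict 2), frames=[4,3]
Step 10: ref 3 → HIT, frames=[4,3]
Step 11: ref 4 → HIT, frames=[4,3]
Step 12: ref 3 → HIT, frames=[4,3]
Step 13: ref 4 → HIT, frames=[4,3]
Step 14: ref 3 → HIT, frames=[4,3]
Step 15: ref 4 → HIT, frames=[4,3]
Total faults: 5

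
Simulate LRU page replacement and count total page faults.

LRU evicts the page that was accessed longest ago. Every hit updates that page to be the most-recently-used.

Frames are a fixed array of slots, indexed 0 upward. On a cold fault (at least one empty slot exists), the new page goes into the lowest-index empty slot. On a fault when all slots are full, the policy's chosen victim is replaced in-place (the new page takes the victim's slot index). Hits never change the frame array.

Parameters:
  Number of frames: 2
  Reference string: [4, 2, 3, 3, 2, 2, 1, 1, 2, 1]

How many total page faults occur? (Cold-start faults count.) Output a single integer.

Answer: 4

Derivation:
Step 0: ref 4 → FAULT, frames=[4,-]
Step 1: ref 2 → FAULT, frames=[4,2]
Step 2: ref 3 → FAULT (evict 4), frames=[3,2]
Step 3: ref 3 → HIT, frames=[3,2]
Step 4: ref 2 → HIT, frames=[3,2]
Step 5: ref 2 → HIT, frames=[3,2]
Step 6: ref 1 → FAULT (evict 3), frames=[1,2]
Step 7: ref 1 → HIT, frames=[1,2]
Step 8: ref 2 → HIT, frames=[1,2]
Step 9: ref 1 → HIT, frames=[1,2]
Total faults: 4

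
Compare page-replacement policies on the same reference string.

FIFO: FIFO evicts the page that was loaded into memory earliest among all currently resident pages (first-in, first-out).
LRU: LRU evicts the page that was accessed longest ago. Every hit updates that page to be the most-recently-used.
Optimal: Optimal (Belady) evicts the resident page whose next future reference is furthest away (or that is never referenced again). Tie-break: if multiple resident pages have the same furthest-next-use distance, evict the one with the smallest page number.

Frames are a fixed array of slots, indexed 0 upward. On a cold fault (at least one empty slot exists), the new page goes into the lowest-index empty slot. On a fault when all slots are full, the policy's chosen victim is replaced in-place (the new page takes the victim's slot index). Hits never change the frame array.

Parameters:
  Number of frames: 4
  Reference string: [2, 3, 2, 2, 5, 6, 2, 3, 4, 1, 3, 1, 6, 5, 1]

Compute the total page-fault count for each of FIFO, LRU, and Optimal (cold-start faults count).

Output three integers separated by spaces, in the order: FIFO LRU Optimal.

Answer: 8 8 6

Derivation:
--- FIFO ---
  step 0: ref 2 -> FAULT, frames=[2,-,-,-] (faults so far: 1)
  step 1: ref 3 -> FAULT, frames=[2,3,-,-] (faults so far: 2)
  step 2: ref 2 -> HIT, frames=[2,3,-,-] (faults so far: 2)
  step 3: ref 2 -> HIT, frames=[2,3,-,-] (faults so far: 2)
  step 4: ref 5 -> FAULT, frames=[2,3,5,-] (faults so far: 3)
  step 5: ref 6 -> FAULT, frames=[2,3,5,6] (faults so far: 4)
  step 6: ref 2 -> HIT, frames=[2,3,5,6] (faults so far: 4)
  step 7: ref 3 -> HIT, frames=[2,3,5,6] (faults so far: 4)
  step 8: ref 4 -> FAULT, evict 2, frames=[4,3,5,6] (faults so far: 5)
  step 9: ref 1 -> FAULT, evict 3, frames=[4,1,5,6] (faults so far: 6)
  step 10: ref 3 -> FAULT, evict 5, frames=[4,1,3,6] (faults so far: 7)
  step 11: ref 1 -> HIT, frames=[4,1,3,6] (faults so far: 7)
  step 12: ref 6 -> HIT, frames=[4,1,3,6] (faults so far: 7)
  step 13: ref 5 -> FAULT, evict 6, frames=[4,1,3,5] (faults so far: 8)
  step 14: ref 1 -> HIT, frames=[4,1,3,5] (faults so far: 8)
  FIFO total faults: 8
--- LRU ---
  step 0: ref 2 -> FAULT, frames=[2,-,-,-] (faults so far: 1)
  step 1: ref 3 -> FAULT, frames=[2,3,-,-] (faults so far: 2)
  step 2: ref 2 -> HIT, frames=[2,3,-,-] (faults so far: 2)
  step 3: ref 2 -> HIT, frames=[2,3,-,-] (faults so far: 2)
  step 4: ref 5 -> FAULT, frames=[2,3,5,-] (faults so far: 3)
  step 5: ref 6 -> FAULT, frames=[2,3,5,6] (faults so far: 4)
  step 6: ref 2 -> HIT, frames=[2,3,5,6] (faults so far: 4)
  step 7: ref 3 -> HIT, frames=[2,3,5,6] (faults so far: 4)
  step 8: ref 4 -> FAULT, evict 5, frames=[2,3,4,6] (faults so far: 5)
  step 9: ref 1 -> FAULT, evict 6, frames=[2,3,4,1] (faults so far: 6)
  step 10: ref 3 -> HIT, frames=[2,3,4,1] (faults so far: 6)
  step 11: ref 1 -> HIT, frames=[2,3,4,1] (faults so far: 6)
  step 12: ref 6 -> FAULT, evict 2, frames=[6,3,4,1] (faults so far: 7)
  step 13: ref 5 -> FAULT, evict 4, frames=[6,3,5,1] (faults so far: 8)
  step 14: ref 1 -> HIT, frames=[6,3,5,1] (faults so far: 8)
  LRU total faults: 8
--- Optimal ---
  step 0: ref 2 -> FAULT, frames=[2,-,-,-] (faults so far: 1)
  step 1: ref 3 -> FAULT, frames=[2,3,-,-] (faults so far: 2)
  step 2: ref 2 -> HIT, frames=[2,3,-,-] (faults so far: 2)
  step 3: ref 2 -> HIT, frames=[2,3,-,-] (faults so far: 2)
  step 4: ref 5 -> FAULT, frames=[2,3,5,-] (faults so far: 3)
  step 5: ref 6 -> FAULT, frames=[2,3,5,6] (faults so far: 4)
  step 6: ref 2 -> HIT, frames=[2,3,5,6] (faults so far: 4)
  step 7: ref 3 -> HIT, frames=[2,3,5,6] (faults so far: 4)
  step 8: ref 4 -> FAULT, evict 2, frames=[4,3,5,6] (faults so far: 5)
  step 9: ref 1 -> FAULT, evict 4, frames=[1,3,5,6] (faults so far: 6)
  step 10: ref 3 -> HIT, frames=[1,3,5,6] (faults so far: 6)
  step 11: ref 1 -> HIT, frames=[1,3,5,6] (faults so far: 6)
  step 12: ref 6 -> HIT, frames=[1,3,5,6] (faults so far: 6)
  step 13: ref 5 -> HIT, frames=[1,3,5,6] (faults so far: 6)
  step 14: ref 1 -> HIT, frames=[1,3,5,6] (faults so far: 6)
  Optimal total faults: 6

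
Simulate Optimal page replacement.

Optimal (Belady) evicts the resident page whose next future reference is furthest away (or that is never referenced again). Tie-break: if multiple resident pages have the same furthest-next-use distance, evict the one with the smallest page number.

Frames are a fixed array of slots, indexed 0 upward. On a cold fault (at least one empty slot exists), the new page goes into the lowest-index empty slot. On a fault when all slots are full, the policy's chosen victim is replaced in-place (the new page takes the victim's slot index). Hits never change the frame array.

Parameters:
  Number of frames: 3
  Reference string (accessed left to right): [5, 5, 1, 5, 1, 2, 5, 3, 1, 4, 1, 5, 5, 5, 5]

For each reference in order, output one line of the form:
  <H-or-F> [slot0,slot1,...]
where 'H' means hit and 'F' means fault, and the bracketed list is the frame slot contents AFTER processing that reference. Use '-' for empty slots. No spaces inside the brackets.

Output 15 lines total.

F [5,-,-]
H [5,-,-]
F [5,1,-]
H [5,1,-]
H [5,1,-]
F [5,1,2]
H [5,1,2]
F [5,1,3]
H [5,1,3]
F [5,1,4]
H [5,1,4]
H [5,1,4]
H [5,1,4]
H [5,1,4]
H [5,1,4]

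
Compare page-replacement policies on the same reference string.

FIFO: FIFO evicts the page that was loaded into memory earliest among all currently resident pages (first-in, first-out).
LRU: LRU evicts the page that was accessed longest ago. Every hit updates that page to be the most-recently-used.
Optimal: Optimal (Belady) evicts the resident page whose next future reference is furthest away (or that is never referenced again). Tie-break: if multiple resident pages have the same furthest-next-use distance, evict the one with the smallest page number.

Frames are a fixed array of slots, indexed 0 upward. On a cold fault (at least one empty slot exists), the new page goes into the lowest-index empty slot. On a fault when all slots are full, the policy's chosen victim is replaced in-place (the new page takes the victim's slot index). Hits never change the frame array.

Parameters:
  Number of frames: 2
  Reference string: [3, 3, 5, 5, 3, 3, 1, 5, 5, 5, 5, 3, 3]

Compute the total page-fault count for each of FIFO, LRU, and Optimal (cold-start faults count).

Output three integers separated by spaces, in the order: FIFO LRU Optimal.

--- FIFO ---
  step 0: ref 3 -> FAULT, frames=[3,-] (faults so far: 1)
  step 1: ref 3 -> HIT, frames=[3,-] (faults so far: 1)
  step 2: ref 5 -> FAULT, frames=[3,5] (faults so far: 2)
  step 3: ref 5 -> HIT, frames=[3,5] (faults so far: 2)
  step 4: ref 3 -> HIT, frames=[3,5] (faults so far: 2)
  step 5: ref 3 -> HIT, frames=[3,5] (faults so far: 2)
  step 6: ref 1 -> FAULT, evict 3, frames=[1,5] (faults so far: 3)
  step 7: ref 5 -> HIT, frames=[1,5] (faults so far: 3)
  step 8: ref 5 -> HIT, frames=[1,5] (faults so far: 3)
  step 9: ref 5 -> HIT, frames=[1,5] (faults so far: 3)
  step 10: ref 5 -> HIT, frames=[1,5] (faults so far: 3)
  step 11: ref 3 -> FAULT, evict 5, frames=[1,3] (faults so far: 4)
  step 12: ref 3 -> HIT, frames=[1,3] (faults so far: 4)
  FIFO total faults: 4
--- LRU ---
  step 0: ref 3 -> FAULT, frames=[3,-] (faults so far: 1)
  step 1: ref 3 -> HIT, frames=[3,-] (faults so far: 1)
  step 2: ref 5 -> FAULT, frames=[3,5] (faults so far: 2)
  step 3: ref 5 -> HIT, frames=[3,5] (faults so far: 2)
  step 4: ref 3 -> HIT, frames=[3,5] (faults so far: 2)
  step 5: ref 3 -> HIT, frames=[3,5] (faults so far: 2)
  step 6: ref 1 -> FAULT, evict 5, frames=[3,1] (faults so far: 3)
  step 7: ref 5 -> FAULT, evict 3, frames=[5,1] (faults so far: 4)
  step 8: ref 5 -> HIT, frames=[5,1] (faults so far: 4)
  step 9: ref 5 -> HIT, frames=[5,1] (faults so far: 4)
  step 10: ref 5 -> HIT, frames=[5,1] (faults so far: 4)
  step 11: ref 3 -> FAULT, evict 1, frames=[5,3] (faults so far: 5)
  step 12: ref 3 -> HIT, frames=[5,3] (faults so far: 5)
  LRU total faults: 5
--- Optimal ---
  step 0: ref 3 -> FAULT, frames=[3,-] (faults so far: 1)
  step 1: ref 3 -> HIT, frames=[3,-] (faults so far: 1)
  step 2: ref 5 -> FAULT, frames=[3,5] (faults so far: 2)
  step 3: ref 5 -> HIT, frames=[3,5] (faults so far: 2)
  step 4: ref 3 -> HIT, frames=[3,5] (faults so far: 2)
  step 5: ref 3 -> HIT, frames=[3,5] (faults so far: 2)
  step 6: ref 1 -> FAULT, evict 3, frames=[1,5] (faults so far: 3)
  step 7: ref 5 -> HIT, frames=[1,5] (faults so far: 3)
  step 8: ref 5 -> HIT, frames=[1,5] (faults so far: 3)
  step 9: ref 5 -> HIT, frames=[1,5] (faults so far: 3)
  step 10: ref 5 -> HIT, frames=[1,5] (faults so far: 3)
  step 11: ref 3 -> FAULT, evict 1, frames=[3,5] (faults so far: 4)
  step 12: ref 3 -> HIT, frames=[3,5] (faults so far: 4)
  Optimal total faults: 4

Answer: 4 5 4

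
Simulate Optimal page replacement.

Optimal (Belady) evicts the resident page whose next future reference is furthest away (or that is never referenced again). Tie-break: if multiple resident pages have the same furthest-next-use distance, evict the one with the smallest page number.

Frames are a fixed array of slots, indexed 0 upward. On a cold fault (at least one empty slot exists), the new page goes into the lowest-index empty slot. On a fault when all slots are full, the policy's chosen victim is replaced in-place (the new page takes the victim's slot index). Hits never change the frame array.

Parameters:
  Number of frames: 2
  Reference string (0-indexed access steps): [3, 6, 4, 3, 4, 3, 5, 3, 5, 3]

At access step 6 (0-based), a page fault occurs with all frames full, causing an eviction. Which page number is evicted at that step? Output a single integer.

Answer: 4

Derivation:
Step 0: ref 3 -> FAULT, frames=[3,-]
Step 1: ref 6 -> FAULT, frames=[3,6]
Step 2: ref 4 -> FAULT, evict 6, frames=[3,4]
Step 3: ref 3 -> HIT, frames=[3,4]
Step 4: ref 4 -> HIT, frames=[3,4]
Step 5: ref 3 -> HIT, frames=[3,4]
Step 6: ref 5 -> FAULT, evict 4, frames=[3,5]
At step 6: evicted page 4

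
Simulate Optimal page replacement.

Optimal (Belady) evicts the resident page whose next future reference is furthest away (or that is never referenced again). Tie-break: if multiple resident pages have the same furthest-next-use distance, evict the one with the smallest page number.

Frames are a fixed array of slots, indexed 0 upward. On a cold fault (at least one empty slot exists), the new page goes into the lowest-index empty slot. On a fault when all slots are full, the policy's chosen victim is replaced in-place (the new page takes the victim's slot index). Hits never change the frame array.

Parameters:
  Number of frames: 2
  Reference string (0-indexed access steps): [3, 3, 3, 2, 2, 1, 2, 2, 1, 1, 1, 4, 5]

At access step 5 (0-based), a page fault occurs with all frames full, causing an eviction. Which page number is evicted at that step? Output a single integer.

Step 0: ref 3 -> FAULT, frames=[3,-]
Step 1: ref 3 -> HIT, frames=[3,-]
Step 2: ref 3 -> HIT, frames=[3,-]
Step 3: ref 2 -> FAULT, frames=[3,2]
Step 4: ref 2 -> HIT, frames=[3,2]
Step 5: ref 1 -> FAULT, evict 3, frames=[1,2]
At step 5: evicted page 3

Answer: 3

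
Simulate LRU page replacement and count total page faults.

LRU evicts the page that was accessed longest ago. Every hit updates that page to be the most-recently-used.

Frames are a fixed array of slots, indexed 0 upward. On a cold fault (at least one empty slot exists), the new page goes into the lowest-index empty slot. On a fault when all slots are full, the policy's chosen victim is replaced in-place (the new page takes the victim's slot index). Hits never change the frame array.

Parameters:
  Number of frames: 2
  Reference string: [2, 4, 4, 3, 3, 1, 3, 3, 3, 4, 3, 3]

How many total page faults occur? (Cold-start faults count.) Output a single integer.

Answer: 5

Derivation:
Step 0: ref 2 → FAULT, frames=[2,-]
Step 1: ref 4 → FAULT, frames=[2,4]
Step 2: ref 4 → HIT, frames=[2,4]
Step 3: ref 3 → FAULT (evict 2), frames=[3,4]
Step 4: ref 3 → HIT, frames=[3,4]
Step 5: ref 1 → FAULT (evict 4), frames=[3,1]
Step 6: ref 3 → HIT, frames=[3,1]
Step 7: ref 3 → HIT, frames=[3,1]
Step 8: ref 3 → HIT, frames=[3,1]
Step 9: ref 4 → FAULT (evict 1), frames=[3,4]
Step 10: ref 3 → HIT, frames=[3,4]
Step 11: ref 3 → HIT, frames=[3,4]
Total faults: 5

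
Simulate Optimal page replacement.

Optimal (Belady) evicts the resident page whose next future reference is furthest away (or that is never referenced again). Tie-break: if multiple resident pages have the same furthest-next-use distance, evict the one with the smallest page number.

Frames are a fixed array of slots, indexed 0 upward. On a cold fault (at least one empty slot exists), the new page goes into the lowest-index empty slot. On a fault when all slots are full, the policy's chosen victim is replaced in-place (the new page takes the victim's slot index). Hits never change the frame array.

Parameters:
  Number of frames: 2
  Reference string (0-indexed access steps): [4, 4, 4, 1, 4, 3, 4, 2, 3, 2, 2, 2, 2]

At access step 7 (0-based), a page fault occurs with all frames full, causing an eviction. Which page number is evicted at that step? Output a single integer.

Step 0: ref 4 -> FAULT, frames=[4,-]
Step 1: ref 4 -> HIT, frames=[4,-]
Step 2: ref 4 -> HIT, frames=[4,-]
Step 3: ref 1 -> FAULT, frames=[4,1]
Step 4: ref 4 -> HIT, frames=[4,1]
Step 5: ref 3 -> FAULT, evict 1, frames=[4,3]
Step 6: ref 4 -> HIT, frames=[4,3]
Step 7: ref 2 -> FAULT, evict 4, frames=[2,3]
At step 7: evicted page 4

Answer: 4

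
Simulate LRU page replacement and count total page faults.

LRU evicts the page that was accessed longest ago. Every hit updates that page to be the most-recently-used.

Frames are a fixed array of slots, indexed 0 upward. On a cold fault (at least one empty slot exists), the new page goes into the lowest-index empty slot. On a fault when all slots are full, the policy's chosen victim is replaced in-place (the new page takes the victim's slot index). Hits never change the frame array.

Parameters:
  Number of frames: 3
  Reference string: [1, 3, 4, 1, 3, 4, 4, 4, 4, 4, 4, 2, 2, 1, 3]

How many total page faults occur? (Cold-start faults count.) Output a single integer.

Step 0: ref 1 → FAULT, frames=[1,-,-]
Step 1: ref 3 → FAULT, frames=[1,3,-]
Step 2: ref 4 → FAULT, frames=[1,3,4]
Step 3: ref 1 → HIT, frames=[1,3,4]
Step 4: ref 3 → HIT, frames=[1,3,4]
Step 5: ref 4 → HIT, frames=[1,3,4]
Step 6: ref 4 → HIT, frames=[1,3,4]
Step 7: ref 4 → HIT, frames=[1,3,4]
Step 8: ref 4 → HIT, frames=[1,3,4]
Step 9: ref 4 → HIT, frames=[1,3,4]
Step 10: ref 4 → HIT, frames=[1,3,4]
Step 11: ref 2 → FAULT (evict 1), frames=[2,3,4]
Step 12: ref 2 → HIT, frames=[2,3,4]
Step 13: ref 1 → FAULT (evict 3), frames=[2,1,4]
Step 14: ref 3 → FAULT (evict 4), frames=[2,1,3]
Total faults: 6

Answer: 6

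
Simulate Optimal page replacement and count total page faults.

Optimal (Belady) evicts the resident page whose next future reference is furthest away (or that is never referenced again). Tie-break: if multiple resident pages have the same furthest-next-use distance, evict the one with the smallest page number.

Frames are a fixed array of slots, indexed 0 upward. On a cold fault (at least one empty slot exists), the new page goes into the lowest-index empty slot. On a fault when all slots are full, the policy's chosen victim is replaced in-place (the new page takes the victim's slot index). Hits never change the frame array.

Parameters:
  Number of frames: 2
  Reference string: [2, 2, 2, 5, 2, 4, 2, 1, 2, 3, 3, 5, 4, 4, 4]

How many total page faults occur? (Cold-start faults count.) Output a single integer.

Answer: 7

Derivation:
Step 0: ref 2 → FAULT, frames=[2,-]
Step 1: ref 2 → HIT, frames=[2,-]
Step 2: ref 2 → HIT, frames=[2,-]
Step 3: ref 5 → FAULT, frames=[2,5]
Step 4: ref 2 → HIT, frames=[2,5]
Step 5: ref 4 → FAULT (evict 5), frames=[2,4]
Step 6: ref 2 → HIT, frames=[2,4]
Step 7: ref 1 → FAULT (evict 4), frames=[2,1]
Step 8: ref 2 → HIT, frames=[2,1]
Step 9: ref 3 → FAULT (evict 1), frames=[2,3]
Step 10: ref 3 → HIT, frames=[2,3]
Step 11: ref 5 → FAULT (evict 2), frames=[5,3]
Step 12: ref 4 → FAULT (evict 3), frames=[5,4]
Step 13: ref 4 → HIT, frames=[5,4]
Step 14: ref 4 → HIT, frames=[5,4]
Total faults: 7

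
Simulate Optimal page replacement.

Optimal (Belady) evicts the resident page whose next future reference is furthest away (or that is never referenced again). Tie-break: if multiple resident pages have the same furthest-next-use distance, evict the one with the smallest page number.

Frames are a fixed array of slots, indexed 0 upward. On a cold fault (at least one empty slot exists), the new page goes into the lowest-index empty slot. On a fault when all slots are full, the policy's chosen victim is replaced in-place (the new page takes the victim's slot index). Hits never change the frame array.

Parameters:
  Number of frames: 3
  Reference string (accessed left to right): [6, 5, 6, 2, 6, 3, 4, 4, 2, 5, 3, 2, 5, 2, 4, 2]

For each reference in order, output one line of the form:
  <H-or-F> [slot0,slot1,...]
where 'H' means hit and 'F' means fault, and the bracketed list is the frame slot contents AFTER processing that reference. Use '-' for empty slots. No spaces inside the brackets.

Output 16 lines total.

F [6,-,-]
F [6,5,-]
H [6,5,-]
F [6,5,2]
H [6,5,2]
F [3,5,2]
F [4,5,2]
H [4,5,2]
H [4,5,2]
H [4,5,2]
F [3,5,2]
H [3,5,2]
H [3,5,2]
H [3,5,2]
F [4,5,2]
H [4,5,2]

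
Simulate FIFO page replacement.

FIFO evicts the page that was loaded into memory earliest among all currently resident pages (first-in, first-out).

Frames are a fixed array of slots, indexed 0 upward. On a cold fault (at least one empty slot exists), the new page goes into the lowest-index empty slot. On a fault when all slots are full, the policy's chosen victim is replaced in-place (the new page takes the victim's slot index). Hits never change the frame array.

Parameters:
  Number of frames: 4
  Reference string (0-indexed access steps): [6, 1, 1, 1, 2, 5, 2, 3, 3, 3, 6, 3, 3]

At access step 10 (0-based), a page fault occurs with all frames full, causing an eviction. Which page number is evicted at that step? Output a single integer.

Step 0: ref 6 -> FAULT, frames=[6,-,-,-]
Step 1: ref 1 -> FAULT, frames=[6,1,-,-]
Step 2: ref 1 -> HIT, frames=[6,1,-,-]
Step 3: ref 1 -> HIT, frames=[6,1,-,-]
Step 4: ref 2 -> FAULT, frames=[6,1,2,-]
Step 5: ref 5 -> FAULT, frames=[6,1,2,5]
Step 6: ref 2 -> HIT, frames=[6,1,2,5]
Step 7: ref 3 -> FAULT, evict 6, frames=[3,1,2,5]
Step 8: ref 3 -> HIT, frames=[3,1,2,5]
Step 9: ref 3 -> HIT, frames=[3,1,2,5]
Step 10: ref 6 -> FAULT, evict 1, frames=[3,6,2,5]
At step 10: evicted page 1

Answer: 1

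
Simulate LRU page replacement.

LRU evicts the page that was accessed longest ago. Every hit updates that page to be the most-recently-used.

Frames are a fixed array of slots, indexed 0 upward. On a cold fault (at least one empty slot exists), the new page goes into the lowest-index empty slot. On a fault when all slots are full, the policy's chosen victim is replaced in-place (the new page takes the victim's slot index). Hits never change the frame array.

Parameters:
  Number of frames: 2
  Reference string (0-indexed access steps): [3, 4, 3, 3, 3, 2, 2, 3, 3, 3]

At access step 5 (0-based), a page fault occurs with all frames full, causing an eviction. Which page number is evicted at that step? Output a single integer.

Answer: 4

Derivation:
Step 0: ref 3 -> FAULT, frames=[3,-]
Step 1: ref 4 -> FAULT, frames=[3,4]
Step 2: ref 3 -> HIT, frames=[3,4]
Step 3: ref 3 -> HIT, frames=[3,4]
Step 4: ref 3 -> HIT, frames=[3,4]
Step 5: ref 2 -> FAULT, evict 4, frames=[3,2]
At step 5: evicted page 4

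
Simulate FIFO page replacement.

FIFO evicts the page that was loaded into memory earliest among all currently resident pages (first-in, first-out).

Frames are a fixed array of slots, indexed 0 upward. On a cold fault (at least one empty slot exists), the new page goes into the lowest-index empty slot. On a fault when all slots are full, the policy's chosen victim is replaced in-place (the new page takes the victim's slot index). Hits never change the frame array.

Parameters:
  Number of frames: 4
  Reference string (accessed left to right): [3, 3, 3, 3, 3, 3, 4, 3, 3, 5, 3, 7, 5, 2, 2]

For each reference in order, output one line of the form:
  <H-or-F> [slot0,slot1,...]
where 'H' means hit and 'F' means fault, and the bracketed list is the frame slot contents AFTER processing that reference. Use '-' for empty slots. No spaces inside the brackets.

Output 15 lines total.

F [3,-,-,-]
H [3,-,-,-]
H [3,-,-,-]
H [3,-,-,-]
H [3,-,-,-]
H [3,-,-,-]
F [3,4,-,-]
H [3,4,-,-]
H [3,4,-,-]
F [3,4,5,-]
H [3,4,5,-]
F [3,4,5,7]
H [3,4,5,7]
F [2,4,5,7]
H [2,4,5,7]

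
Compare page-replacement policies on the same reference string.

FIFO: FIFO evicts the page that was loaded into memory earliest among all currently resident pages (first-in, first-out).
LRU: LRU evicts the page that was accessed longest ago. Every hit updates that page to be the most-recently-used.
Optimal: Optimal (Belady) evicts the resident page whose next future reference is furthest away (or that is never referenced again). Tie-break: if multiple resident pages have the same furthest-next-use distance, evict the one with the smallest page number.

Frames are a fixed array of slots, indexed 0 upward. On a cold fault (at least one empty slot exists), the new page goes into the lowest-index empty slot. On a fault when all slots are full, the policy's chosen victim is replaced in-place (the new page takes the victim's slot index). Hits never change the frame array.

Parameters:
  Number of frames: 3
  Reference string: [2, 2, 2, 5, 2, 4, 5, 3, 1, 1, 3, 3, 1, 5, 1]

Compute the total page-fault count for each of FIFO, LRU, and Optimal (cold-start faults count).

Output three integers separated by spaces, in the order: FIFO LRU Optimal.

--- FIFO ---
  step 0: ref 2 -> FAULT, frames=[2,-,-] (faults so far: 1)
  step 1: ref 2 -> HIT, frames=[2,-,-] (faults so far: 1)
  step 2: ref 2 -> HIT, frames=[2,-,-] (faults so far: 1)
  step 3: ref 5 -> FAULT, frames=[2,5,-] (faults so far: 2)
  step 4: ref 2 -> HIT, frames=[2,5,-] (faults so far: 2)
  step 5: ref 4 -> FAULT, frames=[2,5,4] (faults so far: 3)
  step 6: ref 5 -> HIT, frames=[2,5,4] (faults so far: 3)
  step 7: ref 3 -> FAULT, evict 2, frames=[3,5,4] (faults so far: 4)
  step 8: ref 1 -> FAULT, evict 5, frames=[3,1,4] (faults so far: 5)
  step 9: ref 1 -> HIT, frames=[3,1,4] (faults so far: 5)
  step 10: ref 3 -> HIT, frames=[3,1,4] (faults so far: 5)
  step 11: ref 3 -> HIT, frames=[3,1,4] (faults so far: 5)
  step 12: ref 1 -> HIT, frames=[3,1,4] (faults so far: 5)
  step 13: ref 5 -> FAULT, evict 4, frames=[3,1,5] (faults so far: 6)
  step 14: ref 1 -> HIT, frames=[3,1,5] (faults so far: 6)
  FIFO total faults: 6
--- LRU ---
  step 0: ref 2 -> FAULT, frames=[2,-,-] (faults so far: 1)
  step 1: ref 2 -> HIT, frames=[2,-,-] (faults so far: 1)
  step 2: ref 2 -> HIT, frames=[2,-,-] (faults so far: 1)
  step 3: ref 5 -> FAULT, frames=[2,5,-] (faults so far: 2)
  step 4: ref 2 -> HIT, frames=[2,5,-] (faults so far: 2)
  step 5: ref 4 -> FAULT, frames=[2,5,4] (faults so far: 3)
  step 6: ref 5 -> HIT, frames=[2,5,4] (faults so far: 3)
  step 7: ref 3 -> FAULT, evict 2, frames=[3,5,4] (faults so far: 4)
  step 8: ref 1 -> FAULT, evict 4, frames=[3,5,1] (faults so far: 5)
  step 9: ref 1 -> HIT, frames=[3,5,1] (faults so far: 5)
  step 10: ref 3 -> HIT, frames=[3,5,1] (faults so far: 5)
  step 11: ref 3 -> HIT, frames=[3,5,1] (faults so far: 5)
  step 12: ref 1 -> HIT, frames=[3,5,1] (faults so far: 5)
  step 13: ref 5 -> HIT, frames=[3,5,1] (faults so far: 5)
  step 14: ref 1 -> HIT, frames=[3,5,1] (faults so far: 5)
  LRU total faults: 5
--- Optimal ---
  step 0: ref 2 -> FAULT, frames=[2,-,-] (faults so far: 1)
  step 1: ref 2 -> HIT, frames=[2,-,-] (faults so far: 1)
  step 2: ref 2 -> HIT, frames=[2,-,-] (faults so far: 1)
  step 3: ref 5 -> FAULT, frames=[2,5,-] (faults so far: 2)
  step 4: ref 2 -> HIT, frames=[2,5,-] (faults so far: 2)
  step 5: ref 4 -> FAULT, frames=[2,5,4] (faults so far: 3)
  step 6: ref 5 -> HIT, frames=[2,5,4] (faults so far: 3)
  step 7: ref 3 -> FAULT, evict 2, frames=[3,5,4] (faults so far: 4)
  step 8: ref 1 -> FAULT, evict 4, frames=[3,5,1] (faults so far: 5)
  step 9: ref 1 -> HIT, frames=[3,5,1] (faults so far: 5)
  step 10: ref 3 -> HIT, frames=[3,5,1] (faults so far: 5)
  step 11: ref 3 -> HIT, frames=[3,5,1] (faults so far: 5)
  step 12: ref 1 -> HIT, frames=[3,5,1] (faults so far: 5)
  step 13: ref 5 -> HIT, frames=[3,5,1] (faults so far: 5)
  step 14: ref 1 -> HIT, frames=[3,5,1] (faults so far: 5)
  Optimal total faults: 5

Answer: 6 5 5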